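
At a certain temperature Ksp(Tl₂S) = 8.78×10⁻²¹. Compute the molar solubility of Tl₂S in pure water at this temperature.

1.30×10⁻⁷ M

Tl₂S(s) ⇌ 2 Tl⁺(aq) + S²⁻(aq)
With molar solubility s: [Tl⁺] = 2s, [S²⁻] = s.
Ksp = [Tl⁺]^2[S²⁻] = (2s)^2 · s = 4s^3
4s^3 = 8.78×10⁻²¹  ⇒  s^3 = 2.20×10⁻²¹
Taking the 3rd root, s = 1.30×10⁻⁷ mol/L.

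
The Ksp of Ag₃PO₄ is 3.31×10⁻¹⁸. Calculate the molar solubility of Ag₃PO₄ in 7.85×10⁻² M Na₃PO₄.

1.16×10⁻⁶ M

Ag₃PO₄(s) ⇌ 3 Ag⁺(aq) + PO₄³⁻(aq)
Let s be the solubility of Ag₃PO₄ here. The common ion gives [PO₄³⁻] ≈ 7.85×10⁻² M, and [Ag⁺] = 3s.
Ksp = [Ag⁺]^3[PO₄³⁻] = (3s)^3(7.85×10⁻²)
(3s)^3 = 3.31×10⁻¹⁸ / (7.85×10⁻²) = 4.22×10⁻¹⁷
s = 1.16×10⁻⁶ M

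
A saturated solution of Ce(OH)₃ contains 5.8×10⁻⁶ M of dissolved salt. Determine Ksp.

Ce(OH)₃(s) ⇌ Ce³⁺(aq) + 3 OH⁻(aq)
Call the molar solubility s, so that [Ce³⁺] = s and [OH⁻] = 3s.
Ksp = [Ce³⁺][OH⁻]^3 = s · (3s)^3 = 27s^4
Ksp = 27 × (5.8×10⁻⁶)^4 = 3.1×10⁻²⁰

Ksp = 3.1×10⁻²⁰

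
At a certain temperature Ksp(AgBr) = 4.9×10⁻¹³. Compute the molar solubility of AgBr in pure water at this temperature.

7.0×10⁻⁷ M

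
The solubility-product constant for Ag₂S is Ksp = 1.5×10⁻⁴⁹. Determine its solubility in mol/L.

Ag₂S(s) ⇌ 2 Ag⁺(aq) + S²⁻(aq)
For each mole of Ag₂S that dissolves per liter, [Ag⁺] = 2s and [S²⁻] = s; let s denote this solubility.
Ksp = [Ag⁺]^2[S²⁻] = (2s)^2 · s = 4s^3
4s^3 = 1.5×10⁻⁴⁹  ⇒  s^3 = 3.8×10⁻⁵⁰
s = (3.8×10⁻⁵⁰)^(1/3) = 3.3×10⁻¹⁷ M

3.3×10⁻¹⁷ M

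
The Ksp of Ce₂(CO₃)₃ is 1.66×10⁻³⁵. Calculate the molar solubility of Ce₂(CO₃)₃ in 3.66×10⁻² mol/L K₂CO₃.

2.91×10⁻¹⁶ M

Ce₂(CO₃)₃(s) ⇌ 2 Ce³⁺(aq) + 3 CO₃²⁻(aq)
Let s be the solubility of Ce₂(CO₃)₃ here. The common ion gives [CO₃²⁻] ≈ 3.66×10⁻² mol/L, and [Ce³⁺] = 2s.
Ksp = [Ce³⁺]^2[CO₃²⁻]^3 = (2s)^2(3.66×10⁻²)^3
(2s)^2 = 1.66×10⁻³⁵ / (3.66×10⁻²)^3 = 3.39×10⁻³¹
s = 2.91×10⁻¹⁶ mol/L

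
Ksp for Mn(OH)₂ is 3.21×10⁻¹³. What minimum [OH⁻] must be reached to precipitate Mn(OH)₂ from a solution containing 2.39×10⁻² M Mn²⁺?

Each salt precipitates once Q = Ksp for that salt.
Mn(OH)₂(s) ⇌ Mn²⁺(aq) + 2 OH⁻(aq)
Ksp = [Mn²⁺][OH⁻]^2 = [OH⁻]^2(2.39×10⁻²)
[OH⁻]^2 = 3.21×10⁻¹³ / (2.39×10⁻²) = 1.34×10⁻¹¹
[OH⁻] = 3.66×10⁻⁶ M

3.66×10⁻⁶ M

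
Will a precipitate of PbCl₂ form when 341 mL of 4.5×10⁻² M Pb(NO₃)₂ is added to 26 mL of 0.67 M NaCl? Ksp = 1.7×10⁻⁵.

Total volume after mixing = 341 + 26 = 367 mL.
[Pb²⁺] = (4.5×10⁻²)(341)/367 = 4.2×10⁻² M
[Cl⁻] = (0.67)(26)/367 = 4.7×10⁻² M
Q = [Pb²⁺][Cl⁻]^2 = 9.4×10⁻⁵
Because Q > Ksp (9.4×10⁻⁵ vs 1.7×10⁻⁵), a precipitate of PbCl₂ forms.

Yes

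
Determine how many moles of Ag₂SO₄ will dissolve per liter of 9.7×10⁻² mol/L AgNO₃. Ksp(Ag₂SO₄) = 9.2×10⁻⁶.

9.8×10⁻⁴ M

Ag₂SO₄(s) ⇌ 2 Ag⁺(aq) + SO₄²⁻(aq)
Let s be the solubility of Ag₂SO₄ here. The common ion gives [Ag⁺] ≈ 9.7×10⁻² mol/L, and [SO₄²⁻] = s.
Ksp = [Ag⁺]^2[SO₄²⁻] = (9.7×10⁻²)^2s
s = 9.2×10⁻⁶ / (9.7×10⁻²)^2 = 9.8×10⁻⁴
s = 9.8×10⁻⁴ mol/L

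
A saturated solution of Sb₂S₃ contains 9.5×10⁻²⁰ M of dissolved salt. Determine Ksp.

Ksp = 8.4×10⁻⁹⁴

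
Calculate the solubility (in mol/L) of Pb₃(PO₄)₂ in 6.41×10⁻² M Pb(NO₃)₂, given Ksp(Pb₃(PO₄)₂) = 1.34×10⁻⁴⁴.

3.57×10⁻²¹ M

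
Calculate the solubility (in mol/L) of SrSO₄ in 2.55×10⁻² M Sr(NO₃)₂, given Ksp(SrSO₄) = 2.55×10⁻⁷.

1.00×10⁻⁵ M

SrSO₄(s) ⇌ Sr²⁺(aq) + SO₄²⁻(aq)
Let s be the solubility of SrSO₄ here. The common ion gives [Sr²⁺] ≈ 2.55×10⁻² M, and [SO₄²⁻] = s.
Ksp = [Sr²⁺][SO₄²⁻] = (2.55×10⁻²)s
s = 2.55×10⁻⁷ / (2.55×10⁻²) = 1.00×10⁻⁵
s = 1.00×10⁻⁵ M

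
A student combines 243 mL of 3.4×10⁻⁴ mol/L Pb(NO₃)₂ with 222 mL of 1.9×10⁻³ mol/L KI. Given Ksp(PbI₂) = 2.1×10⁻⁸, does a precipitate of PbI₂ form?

No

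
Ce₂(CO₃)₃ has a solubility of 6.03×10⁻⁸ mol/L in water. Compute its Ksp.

Ksp = 8.61×10⁻³⁵

Ce₂(CO₃)₃(s) ⇌ 2 Ce³⁺(aq) + 3 CO₃²⁻(aq)
Call the molar solubility s, so that [Ce³⁺] = 2s and [CO₃²⁻] = 3s.
Ksp = [Ce³⁺]^2[CO₃²⁻]^3 = (2s)^2 · (3s)^3 = 108s^5
Ksp = 108 × (6.03×10⁻⁸)^5 = 8.61×10⁻³⁵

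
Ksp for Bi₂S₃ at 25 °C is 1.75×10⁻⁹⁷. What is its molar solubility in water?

Bi₂S₃(s) ⇌ 2 Bi³⁺(aq) + 3 S²⁻(aq)
With molar solubility s: [Bi³⁺] = 2s, [S²⁻] = 3s.
Ksp = [Bi³⁺]^2[S²⁻]^3 = (2s)^2 · (3s)^3 = 108s^5
108s^5 = 1.75×10⁻⁹⁷  ⇒  s^5 = 1.62×10⁻⁹⁹
Taking the 5th root, s = 1.75×10⁻²⁰ M.

1.75×10⁻²⁰ M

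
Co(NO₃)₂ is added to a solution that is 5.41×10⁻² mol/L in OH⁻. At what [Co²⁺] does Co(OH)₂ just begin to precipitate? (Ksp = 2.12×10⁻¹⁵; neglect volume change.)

7.24×10⁻¹³ M

Precipitation of each salt begins when its ion product equals Ksp.
Co(OH)₂(s) ⇌ Co²⁺(aq) + 2 OH⁻(aq)
Ksp = [Co²⁺][OH⁻]^2 = [Co²⁺](5.41×10⁻²)^2
[Co²⁺] = 2.12×10⁻¹⁵ / (5.41×10⁻²)^2 = 7.24×10⁻¹³
[Co²⁺] = 7.24×10⁻¹³ mol/L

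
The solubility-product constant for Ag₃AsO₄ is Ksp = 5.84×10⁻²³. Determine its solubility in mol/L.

1.21×10⁻⁶ M

Ag₃AsO₄(s) ⇌ 3 Ag⁺(aq) + AsO₄³⁻(aq)
For each mole of Ag₃AsO₄ that dissolves per liter, [Ag⁺] = 3s and [AsO₄³⁻] = s; let s denote this solubility.
Ksp = [Ag⁺]^3[AsO₄³⁻] = (3s)^3 · s = 27s^4
27s^4 = 5.84×10⁻²³  ⇒  s^4 = 2.16×10⁻²⁴
s = 1.21×10⁻⁶ mol/L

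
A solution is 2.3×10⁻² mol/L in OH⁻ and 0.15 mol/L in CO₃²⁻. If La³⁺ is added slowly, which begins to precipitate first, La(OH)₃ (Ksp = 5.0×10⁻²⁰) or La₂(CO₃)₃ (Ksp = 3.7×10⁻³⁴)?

La₂(CO₃)₃

Precipitation of each salt begins when its ion product equals Ksp.
For La(OH)₃: [La³⁺] = (Ksp/[OH⁻]^3) = 4.1×10⁻¹⁵ mol/L
For La₂(CO₃)₃: [La³⁺] = (Ksp/[CO₃²⁻]^3)^(1/2) = 3.3×10⁻¹⁶ mol/L
The smaller threshold [La³⁺] is reached first, so La₂(CO₃)₃ precipitates first.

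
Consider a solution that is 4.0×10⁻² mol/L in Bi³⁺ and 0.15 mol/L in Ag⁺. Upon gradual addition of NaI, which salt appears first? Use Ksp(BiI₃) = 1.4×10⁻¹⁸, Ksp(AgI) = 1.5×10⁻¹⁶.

A salt starts to precipitate once the ion product Q reaches its Ksp.
For BiI₃: [I⁻] = (Ksp/[Bi³⁺])^(1/3) = 3.3×10⁻⁶ mol/L
For AgI: [I⁻] = (Ksp/[Ag⁺]) = 1.0×10⁻¹⁵ mol/L
AgI requires the lower [I⁻], so it precipitates first.

AgI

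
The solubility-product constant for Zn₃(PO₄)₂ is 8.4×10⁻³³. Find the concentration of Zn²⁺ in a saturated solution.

Zn₃(PO₄)₂(s) ⇌ 3 Zn²⁺(aq) + 2 PO₄³⁻(aq)
If s mol/L of Zn₃(PO₄)₂ dissolves, [Zn²⁺] = 3s and [PO₄³⁻] = 2s.
Ksp = [Zn²⁺]^3[PO₄³⁻]^2 = (3s)^3 · (2s)^2 = 108s^5 = 8.4×10⁻³³
s = 1.5×10⁻⁷ mol L⁻¹
[Zn²⁺] = 3s = 4.5×10⁻⁷ mol L⁻¹

4.5×10⁻⁷ M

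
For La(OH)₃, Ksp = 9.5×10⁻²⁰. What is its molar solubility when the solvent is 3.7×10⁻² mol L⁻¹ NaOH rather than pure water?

1.9×10⁻¹⁵ M

La(OH)₃(s) ⇌ La³⁺(aq) + 3 OH⁻(aq)
The solution already contains OH⁻ at 3.7×10⁻² mol L⁻¹. Let s be the molar solubility of La(OH)₃.
[OH⁻] ≈ 3.7×10⁻² mol L⁻¹ (common ion dominates); [La³⁺] = s.
Ksp = [La³⁺][OH⁻]^3 = s(3.7×10⁻²)^3
s = 9.5×10⁻²⁰ / (3.7×10⁻²)^3 = 1.9×10⁻¹⁵
s = 1.9×10⁻¹⁵ mol L⁻¹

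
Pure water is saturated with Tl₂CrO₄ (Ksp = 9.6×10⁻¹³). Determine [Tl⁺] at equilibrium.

1.2×10⁻⁴ M

Tl₂CrO₄(s) ⇌ 2 Tl⁺(aq) + CrO₄²⁻(aq)
Let s be the molar solubility. Then [Tl⁺] = 2s and [CrO₄²⁻] = s.
Ksp = [Tl⁺]^2[CrO₄²⁻] = (2s)^2 · s = 4s^3 = 9.6×10⁻¹³
s = 6.2×10⁻⁵ M
[Tl⁺] = 2s = 1.2×10⁻⁴ M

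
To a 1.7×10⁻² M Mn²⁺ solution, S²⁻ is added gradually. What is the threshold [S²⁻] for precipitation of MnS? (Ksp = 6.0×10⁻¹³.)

3.5×10⁻¹¹ M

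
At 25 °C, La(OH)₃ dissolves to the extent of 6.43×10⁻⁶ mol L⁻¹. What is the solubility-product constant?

Ksp = 4.62×10⁻²⁰

La(OH)₃(s) ⇌ La³⁺(aq) + 3 OH⁻(aq)
Call the molar solubility s, so that [La³⁺] = s and [OH⁻] = 3s.
Ksp = [La³⁺][OH⁻]^3 = s · (3s)^3 = 27s^4
Ksp = 27 × (6.43×10⁻⁶)^4 = 4.62×10⁻²⁰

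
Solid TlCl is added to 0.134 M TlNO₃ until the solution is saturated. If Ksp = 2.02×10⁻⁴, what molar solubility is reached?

1.51×10⁻³ M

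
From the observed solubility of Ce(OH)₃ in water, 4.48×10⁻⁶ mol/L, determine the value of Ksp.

Ce(OH)₃(s) ⇌ Ce³⁺(aq) + 3 OH⁻(aq)
Let s be the molar solubility. Then [Ce³⁺] = s and [OH⁻] = 3s.
Ksp = [Ce³⁺][OH⁻]^3 = s · (3s)^3 = 27s^4
Ksp = 27 × (4.48×10⁻⁶)^4 = 1.09×10⁻²⁰

Ksp = 1.09×10⁻²⁰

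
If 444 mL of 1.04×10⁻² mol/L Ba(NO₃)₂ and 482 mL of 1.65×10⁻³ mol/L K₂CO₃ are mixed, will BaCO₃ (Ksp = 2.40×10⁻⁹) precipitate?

Yes

After mixing, V = 444 mL + 482 mL = 926 mL.
[Ba²⁺] = (1.04×10⁻²)(444)/926 = 4.99×10⁻³ mol/L
[CO₃²⁻] = (1.65×10⁻³)(482)/926 = 8.59×10⁻⁴ mol/L
Q = [Ba²⁺][CO₃²⁻] = 4.28×10⁻⁶
Q = 4.28×10⁻⁶ > Ksp = 2.40×10⁻⁹, so the solution is supersaturated and BaCO₃ precipitates.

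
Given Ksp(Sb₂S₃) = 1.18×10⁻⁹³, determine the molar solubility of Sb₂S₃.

1.02×10⁻¹⁹ M

Sb₂S₃(s) ⇌ 2 Sb³⁺(aq) + 3 S²⁻(aq)
For each mole of Sb₂S₃ that dissolves per liter, [Sb³⁺] = 2s and [S²⁻] = 3s; let s denote this solubility.
Ksp = [Sb³⁺]^2[S²⁻]^3 = (2s)^2 · (3s)^3 = 108s^5
108s^5 = 1.18×10⁻⁹³  ⇒  s^5 = 1.09×10⁻⁹⁵
Taking the 5th root, s = 1.02×10⁻¹⁹ mol/L.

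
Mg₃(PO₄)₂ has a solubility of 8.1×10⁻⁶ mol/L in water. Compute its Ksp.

Mg₃(PO₄)₂(s) ⇌ 3 Mg²⁺(aq) + 2 PO₄³⁻(aq)
Call the molar solubility s, so that [Mg²⁺] = 3s and [PO₄³⁻] = 2s.
Ksp = [Mg²⁺]^3[PO₄³⁻]^2 = (3s)^3 · (2s)^2 = 108s^5
Ksp = 108 × (8.1×10⁻⁶)^5 = 3.8×10⁻²⁴

Ksp = 3.8×10⁻²⁴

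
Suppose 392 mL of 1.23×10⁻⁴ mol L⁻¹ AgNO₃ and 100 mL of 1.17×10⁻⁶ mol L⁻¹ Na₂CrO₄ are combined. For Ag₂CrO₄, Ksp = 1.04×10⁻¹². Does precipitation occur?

No

The combined volume is 492 mL.
[Ag⁺] = (1.23×10⁻⁴)(392)/492 = 9.80×10⁻⁵ mol L⁻¹
[CrO₄²⁻] = (1.17×10⁻⁶)(100)/492 = 2.38×10⁻⁷ mol L⁻¹
Q = [Ag⁺]^2[CrO₄²⁻] = 2.28×10⁻¹⁵
Q = 2.28×10⁻¹⁵ < Ksp = 1.04×10⁻¹², so the solution is unsaturated and no precipitate forms.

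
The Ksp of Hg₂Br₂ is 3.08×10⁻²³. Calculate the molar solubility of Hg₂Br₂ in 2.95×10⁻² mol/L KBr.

Hg₂Br₂(s) ⇌ Hg₂²⁺(aq) + 2 Br⁻(aq)
The solution already contains Br⁻ at 2.95×10⁻² mol/L. Let s be the molar solubility of Hg₂Br₂.
[Br⁻] ≈ 2.95×10⁻² mol/L (common ion dominates); [Hg₂²⁺] = s.
Ksp = [Hg₂²⁺][Br⁻]^2 = s(2.95×10⁻²)^2
s = 3.08×10⁻²³ / (2.95×10⁻²)^2 = 3.54×10⁻²⁰
s = 3.54×10⁻²⁰ mol/L

3.54×10⁻²⁰ M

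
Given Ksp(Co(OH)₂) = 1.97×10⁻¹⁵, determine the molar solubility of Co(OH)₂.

7.90×10⁻⁶ M

Co(OH)₂(s) ⇌ Co²⁺(aq) + 2 OH⁻(aq)
Let s be the molar solubility. Then [Co²⁺] = s and [OH⁻] = 2s.
Ksp = [Co²⁺][OH⁻]^2 = s · (2s)^2 = 4s^3
4s^3 = 1.97×10⁻¹⁵  ⇒  s^3 = 4.93×10⁻¹⁶
Taking the 3rd root, s = 7.90×10⁻⁶ M.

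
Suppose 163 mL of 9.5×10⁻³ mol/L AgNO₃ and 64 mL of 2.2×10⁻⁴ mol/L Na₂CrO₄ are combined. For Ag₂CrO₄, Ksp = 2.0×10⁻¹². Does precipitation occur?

Total volume after mixing = 163 + 64 = 227 mL.
[Ag⁺] = (9.5×10⁻³)(163)/227 = 6.8×10⁻³ mol/L
[CrO₄²⁻] = (2.2×10⁻⁴)(64)/227 = 6.2×10⁻⁵ mol/L
Q = [Ag⁺]^2[CrO₄²⁻] = 2.9×10⁻⁹
Since Q (2.9×10⁻⁹) exceeds Ksp (2.0×10⁻¹²), Ag₂CrO₄ will precipitate.

Yes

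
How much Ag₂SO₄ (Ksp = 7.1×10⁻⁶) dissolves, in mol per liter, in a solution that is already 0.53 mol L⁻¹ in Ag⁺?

2.5×10⁻⁵ M

Ag₂SO₄(s) ⇌ 2 Ag⁺(aq) + SO₄²⁻(aq)
The solution already contains Ag⁺ at 0.53 mol L⁻¹. Let s be the molar solubility of Ag₂SO₄.
[Ag⁺] ≈ 0.53 mol L⁻¹ (common ion dominates); [SO₄²⁻] = s.
Ksp = [Ag⁺]^2[SO₄²⁻] = (0.53)^2s
s = 7.1×10⁻⁶ / (0.53)^2 = 2.5×10⁻⁵
s = 2.5×10⁻⁵ mol L⁻¹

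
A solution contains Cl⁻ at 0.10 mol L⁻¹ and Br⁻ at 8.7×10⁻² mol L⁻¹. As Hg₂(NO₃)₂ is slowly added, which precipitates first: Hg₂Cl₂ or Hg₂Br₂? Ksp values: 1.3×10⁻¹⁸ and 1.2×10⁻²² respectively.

Each salt precipitates once Q = Ksp for that salt.
For Hg₂Cl₂: [Hg₂²⁺] = (Ksp/[Cl⁻]^2) = 1.3×10⁻¹⁶ mol L⁻¹
For Hg₂Br₂: [Hg₂²⁺] = (Ksp/[Br⁻]^2) = 1.6×10⁻²⁰ mol L⁻¹
Since Hg₂Br₂ needs less Hg₂²⁺ to reach saturation, it precipitates first.

Hg₂Br₂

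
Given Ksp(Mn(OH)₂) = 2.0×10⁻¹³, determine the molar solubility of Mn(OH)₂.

3.7×10⁻⁵ M

Mn(OH)₂(s) ⇌ Mn²⁺(aq) + 2 OH⁻(aq)
Call the molar solubility s, so that [Mn²⁺] = s and [OH⁻] = 2s.
Ksp = [Mn²⁺][OH⁻]^2 = s · (2s)^2 = 4s^3
4s^3 = 2.0×10⁻¹³  ⇒  s^3 = 5.0×10⁻¹⁴
s = 3.7×10⁻⁵ mol L⁻¹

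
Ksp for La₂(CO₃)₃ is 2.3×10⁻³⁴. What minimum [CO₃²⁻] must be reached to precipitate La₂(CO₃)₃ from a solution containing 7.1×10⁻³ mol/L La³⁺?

The threshold for precipitation is Q = Ksp.
La₂(CO₃)₃(s) ⇌ 2 La³⁺(aq) + 3 CO₃²⁻(aq)
Ksp = [La³⁺]^2[CO₃²⁻]^3 = [CO₃²⁻]^3(7.1×10⁻³)^2
[CO₃²⁻]^3 = 2.3×10⁻³⁴ / (7.1×10⁻³)^2 = 4.6×10⁻³⁰
[CO₃²⁻] = 1.7×10⁻¹⁰ mol/L

1.7×10⁻¹⁰ M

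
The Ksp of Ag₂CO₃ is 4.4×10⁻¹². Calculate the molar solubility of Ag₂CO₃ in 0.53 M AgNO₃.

1.6×10⁻¹¹ M

Ag₂CO₃(s) ⇌ 2 Ag⁺(aq) + CO₃²⁻(aq)
Ag⁺ is already present at 0.53 M. If s mol/L of Ag₂CO₃ dissolves, [CO₃²⁻] = s while [Ag⁺] ≈ 0.53 M.
Ksp = [Ag⁺]^2[CO₃²⁻] = (0.53)^2s
s = 4.4×10⁻¹² / (0.53)^2 = 1.6×10⁻¹¹
s = 1.6×10⁻¹¹ M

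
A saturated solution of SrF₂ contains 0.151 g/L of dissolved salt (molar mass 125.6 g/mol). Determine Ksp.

Convert to molarity: s = 0.151 / 125.6 = 1.2022×10⁻³ mol/L
SrF₂(s) ⇌ Sr²⁺(aq) + 2 F⁻(aq)
With molar solubility s: [Sr²⁺] = s, [F⁻] = 2s.
Ksp = [Sr²⁺][F⁻]^2 = s · (2s)^2 = 4s^3
Ksp = 4 × (1.2022×10⁻³)^3 = 6.95×10⁻⁹

Ksp = 6.95×10⁻⁹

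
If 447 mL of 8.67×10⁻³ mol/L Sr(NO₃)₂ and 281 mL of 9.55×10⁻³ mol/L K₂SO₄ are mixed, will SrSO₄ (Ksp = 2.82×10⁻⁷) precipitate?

Total volume after mixing = 447 + 281 = 728 mL.
[Sr²⁺] = (8.67×10⁻³)(447)/728 = 5.32×10⁻³ mol/L
[SO₄²⁻] = (9.55×10⁻³)(281)/728 = 3.69×10⁻³ mol/L
Q = [Sr²⁺][SO₄²⁻] = 1.96×10⁻⁵
Since Q (1.96×10⁻⁵) exceeds Ksp (2.82×10⁻⁷), SrSO₄ will precipitate.

Yes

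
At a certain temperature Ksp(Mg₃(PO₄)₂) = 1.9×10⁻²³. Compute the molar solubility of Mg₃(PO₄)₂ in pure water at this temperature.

1.1×10⁻⁵ M

Mg₃(PO₄)₂(s) ⇌ 3 Mg²⁺(aq) + 2 PO₄³⁻(aq)
Let s be the molar solubility. Then [Mg²⁺] = 3s and [PO₄³⁻] = 2s.
Ksp = [Mg²⁺]^3[PO₄³⁻]^2 = (3s)^3 · (2s)^2 = 108s^5
108s^5 = 1.9×10⁻²³  ⇒  s^5 = 1.8×10⁻²⁵
s = 1.1×10⁻⁵ M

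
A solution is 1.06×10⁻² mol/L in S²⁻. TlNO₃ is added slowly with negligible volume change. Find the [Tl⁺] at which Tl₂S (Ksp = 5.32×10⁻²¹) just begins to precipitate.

Precipitation of each salt begins when its ion product equals Ksp.
Tl₂S(s) ⇌ 2 Tl⁺(aq) + S²⁻(aq)
Ksp = [Tl⁺]^2[S²⁻] = [Tl⁺]^2(1.06×10⁻²)
[Tl⁺]^2 = 5.32×10⁻²¹ / (1.06×10⁻²) = 5.02×10⁻¹⁹
[Tl⁺] = 7.08×10⁻¹⁰ mol/L

7.08×10⁻¹⁰ M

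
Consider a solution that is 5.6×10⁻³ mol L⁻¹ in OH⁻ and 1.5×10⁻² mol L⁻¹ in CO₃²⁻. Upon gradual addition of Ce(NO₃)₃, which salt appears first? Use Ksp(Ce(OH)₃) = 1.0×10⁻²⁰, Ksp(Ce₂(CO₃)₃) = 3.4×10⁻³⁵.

Each salt precipitates once Q = Ksp for that salt.
For Ce(OH)₃: [Ce³⁺] = (Ksp/[OH⁻]^3) = 5.7×10⁻¹⁴ mol L⁻¹
For Ce₂(CO₃)₃: [Ce³⁺] = (Ksp/[CO₃²⁻]^3)^(1/2) = 3.2×10⁻¹⁵ mol L⁻¹
Ce₂(CO₃)₃ requires the lower [Ce³⁺], so it precipitates first.

Ce₂(CO₃)₃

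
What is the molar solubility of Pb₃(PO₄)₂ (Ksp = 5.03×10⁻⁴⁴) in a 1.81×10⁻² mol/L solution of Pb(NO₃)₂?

4.61×10⁻²⁰ M

Pb₃(PO₄)₂(s) ⇌ 3 Pb²⁺(aq) + 2 PO₄³⁻(aq)
Pb²⁺ is already present at 1.81×10⁻² mol/L. If s mol/L of Pb₃(PO₄)₂ dissolves, [PO₄³⁻] = 2s while [Pb²⁺] ≈ 1.81×10⁻² mol/L.
Ksp = [Pb²⁺]^3[PO₄³⁻]^2 = (1.81×10⁻²)^3(2s)^2
(2s)^2 = 5.03×10⁻⁴⁴ / (1.81×10⁻²)^3 = 8.48×10⁻³⁹
s = 4.61×10⁻²⁰ mol/L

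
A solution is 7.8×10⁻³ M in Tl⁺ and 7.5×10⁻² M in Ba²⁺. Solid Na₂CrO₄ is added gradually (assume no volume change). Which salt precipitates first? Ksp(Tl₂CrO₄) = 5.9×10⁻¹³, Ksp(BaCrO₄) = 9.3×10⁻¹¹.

BaCrO₄

A salt starts to precipitate once the ion product Q reaches its Ksp.
For Tl₂CrO₄: [CrO₄²⁻] = (Ksp/[Tl⁺]^2) = 9.7×10⁻⁹ M
For BaCrO₄: [CrO₄²⁻] = (Ksp/[Ba²⁺]) = 1.2×10⁻⁹ M
BaCrO₄ requires the lower [CrO₄²⁻], so it precipitates first.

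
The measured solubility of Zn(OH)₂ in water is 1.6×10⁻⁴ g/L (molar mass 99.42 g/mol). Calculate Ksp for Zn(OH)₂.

Convert to molarity: s = 1.6×10⁻⁴ / 99.42 = 1.609×10⁻⁶ mol/L
Zn(OH)₂(s) ⇌ Zn²⁺(aq) + 2 OH⁻(aq)
If s mol/L of Zn(OH)₂ dissolves, [Zn²⁺] = s and [OH⁻] = 2s.
Ksp = [Zn²⁺][OH⁻]^2 = s · (2s)^2 = 4s^3
Ksp = 4 × (1.609×10⁻⁶)^3 = 1.7×10⁻¹⁷

Ksp = 1.7×10⁻¹⁷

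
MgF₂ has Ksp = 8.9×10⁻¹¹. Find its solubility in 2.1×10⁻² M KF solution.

2.0×10⁻⁷ M

MgF₂(s) ⇌ Mg²⁺(aq) + 2 F⁻(aq)
With F⁻ already at 2.1×10⁻² M and s small, take [F⁻] ≈ 2.1×10⁻² M and [Mg²⁺] = s.
Ksp = [Mg²⁺][F⁻]^2 = s(2.1×10⁻²)^2
s = 8.9×10⁻¹¹ / (2.1×10⁻²)^2 = 2.0×10⁻⁷
s = 2.0×10⁻⁷ M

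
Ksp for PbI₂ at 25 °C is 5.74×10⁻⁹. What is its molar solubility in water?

PbI₂(s) ⇌ Pb²⁺(aq) + 2 I⁻(aq)
Let s be the molar solubility. Then [Pb²⁺] = s and [I⁻] = 2s.
Ksp = [Pb²⁺][I⁻]^2 = s · (2s)^2 = 4s^3
4s^3 = 5.74×10⁻⁹  ⇒  s^3 = 1.44×10⁻⁹
Taking the 3rd root, s = 1.13×10⁻³ mol L⁻¹.

1.13×10⁻³ M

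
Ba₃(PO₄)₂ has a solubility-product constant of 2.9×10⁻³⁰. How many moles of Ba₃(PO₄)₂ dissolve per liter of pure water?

Ba₃(PO₄)₂(s) ⇌ 3 Ba²⁺(aq) + 2 PO₄³⁻(aq)
Let s be the molar solubility. Then [Ba²⁺] = 3s and [PO₄³⁻] = 2s.
Ksp = [Ba²⁺]^3[PO₄³⁻]^2 = (3s)^3 · (2s)^2 = 108s^5
108s^5 = 2.9×10⁻³⁰  ⇒  s^5 = 2.7×10⁻³²
s = 4.9×10⁻⁷ M

4.9×10⁻⁷ M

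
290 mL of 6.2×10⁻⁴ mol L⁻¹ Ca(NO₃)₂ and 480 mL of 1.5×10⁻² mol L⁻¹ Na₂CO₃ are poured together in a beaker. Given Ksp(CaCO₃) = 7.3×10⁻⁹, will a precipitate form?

Yes

The combined volume is 770 mL.
[Ca²⁺] = (6.2×10⁻⁴)(290)/770 = 2.3×10⁻⁴ mol L⁻¹
[CO₃²⁻] = (1.5×10⁻²)(480)/770 = 9.4×10⁻³ mol L⁻¹
Q = [Ca²⁺][CO₃²⁻] = 2.2×10⁻⁶
Because Q > Ksp (2.2×10⁻⁶ vs 7.3×10⁻⁹), a precipitate of CaCO₃ forms.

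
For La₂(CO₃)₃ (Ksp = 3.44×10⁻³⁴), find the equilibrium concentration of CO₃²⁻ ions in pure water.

2.39×10⁻⁷ M

La₂(CO₃)₃(s) ⇌ 2 La³⁺(aq) + 3 CO₃²⁻(aq)
If s mol/L of La₂(CO₃)₃ dissolves, [La³⁺] = 2s and [CO₃²⁻] = 3s.
Ksp = [La³⁺]^2[CO₃²⁻]^3 = (2s)^2 · (3s)^3 = 108s^5 = 3.44×10⁻³⁴
s = 7.95×10⁻⁸ mol L⁻¹
[CO₃²⁻] = 3s = 2.39×10⁻⁷ mol L⁻¹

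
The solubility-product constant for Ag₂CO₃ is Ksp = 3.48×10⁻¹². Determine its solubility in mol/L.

9.55×10⁻⁵ M

Ag₂CO₃(s) ⇌ 2 Ag⁺(aq) + CO₃²⁻(aq)
If s mol/L of Ag₂CO₃ dissolves, [Ag⁺] = 2s and [CO₃²⁻] = s.
Ksp = [Ag⁺]^2[CO₃²⁻] = (2s)^2 · s = 4s^3
4s^3 = 3.48×10⁻¹²  ⇒  s^3 = 8.70×10⁻¹³
s = (8.70×10⁻¹³)^(1/3) = 9.55×10⁻⁵ mol/L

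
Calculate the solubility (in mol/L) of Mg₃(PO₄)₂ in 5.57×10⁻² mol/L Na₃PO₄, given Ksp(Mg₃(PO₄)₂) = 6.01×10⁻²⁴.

4.16×10⁻⁸ M

Mg₃(PO₄)₂(s) ⇌ 3 Mg²⁺(aq) + 2 PO₄³⁻(aq)
The solution already contains PO₄³⁻ at 5.57×10⁻² mol/L. Let s be the molar solubility of Mg₃(PO₄)₂.
[PO₄³⁻] ≈ 5.57×10⁻² mol/L (common ion dominates); [Mg²⁺] = 3s.
Ksp = [Mg²⁺]^3[PO₄³⁻]^2 = (3s)^3(5.57×10⁻²)^2
(3s)^3 = 6.01×10⁻²⁴ / (5.57×10⁻²)^2 = 1.94×10⁻²¹
s = 4.16×10⁻⁸ mol/L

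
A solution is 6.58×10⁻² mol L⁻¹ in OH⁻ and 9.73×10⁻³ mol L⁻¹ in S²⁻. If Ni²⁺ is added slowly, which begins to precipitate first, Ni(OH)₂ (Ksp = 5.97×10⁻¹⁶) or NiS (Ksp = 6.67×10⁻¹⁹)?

The threshold for precipitation is Q = Ksp.
For Ni(OH)₂: [Ni²⁺] = (Ksp/[OH⁻]^2) = 1.38×10⁻¹³ mol L⁻¹
For NiS: [Ni²⁺] = (Ksp/[S²⁻]) = 6.86×10⁻¹⁷ mol L⁻¹
NiS requires the lower [Ni²⁺], so it precipitates first.

NiS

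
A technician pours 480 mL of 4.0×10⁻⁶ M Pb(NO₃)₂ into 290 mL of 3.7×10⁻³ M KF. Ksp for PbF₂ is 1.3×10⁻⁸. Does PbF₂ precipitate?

Total volume after mixing = 480 + 290 = 770 mL.
[Pb²⁺] = (4.0×10⁻⁶)(480)/770 = 2.5×10⁻⁶ M
[F⁻] = (3.7×10⁻³)(290)/770 = 1.4×10⁻³ M
Q = [Pb²⁺][F⁻]^2 = 4.8×10⁻¹²
Since Q (4.8×10⁻¹²) is less than Ksp (1.3×10⁻⁸), no PbF₂ precipitates.

No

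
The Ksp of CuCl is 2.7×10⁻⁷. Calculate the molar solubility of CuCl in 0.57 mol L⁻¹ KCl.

4.7×10⁻⁷ M

CuCl(s) ⇌ Cu⁺(aq) + Cl⁻(aq)
With Cl⁻ already at 0.57 mol L⁻¹ and s small, take [Cl⁻] ≈ 0.57 mol L⁻¹ and [Cu⁺] = s.
Ksp = [Cu⁺][Cl⁻] = s(0.57)
s = 2.7×10⁻⁷ / (0.57) = 4.7×10⁻⁷
s = 4.7×10⁻⁷ mol L⁻¹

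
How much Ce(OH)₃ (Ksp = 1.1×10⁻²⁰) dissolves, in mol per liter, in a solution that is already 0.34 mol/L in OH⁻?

2.8×10⁻¹⁹ M

Ce(OH)₃(s) ⇌ Ce³⁺(aq) + 3 OH⁻(aq)
OH⁻ is already present at 0.34 mol/L. If s mol/L of Ce(OH)₃ dissolves, [Ce³⁺] = s while [OH⁻] ≈ 0.34 mol/L.
Ksp = [Ce³⁺][OH⁻]^3 = s(0.34)^3
s = 1.1×10⁻²⁰ / (0.34)^3 = 2.8×10⁻¹⁹
s = 2.8×10⁻¹⁹ mol/L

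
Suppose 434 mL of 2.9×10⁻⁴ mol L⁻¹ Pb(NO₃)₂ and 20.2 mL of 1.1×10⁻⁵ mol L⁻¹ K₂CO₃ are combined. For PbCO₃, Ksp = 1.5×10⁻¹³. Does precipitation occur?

After mixing, V = 434 mL + 20.2 mL = 454.2 mL.
[Pb²⁺] = (2.9×10⁻⁴)(434)/454.2 = 2.8×10⁻⁴ mol L⁻¹
[CO₃²⁻] = (1.1×10⁻⁵)(20.2)/454.2 = 4.9×10⁻⁷ mol L⁻¹
Q = [Pb²⁺][CO₃²⁻] = 1.4×10⁻¹⁰
Q = 1.4×10⁻¹⁰ > Ksp = 1.5×10⁻¹³, so the solution is supersaturated and PbCO₃ precipitates.

Yes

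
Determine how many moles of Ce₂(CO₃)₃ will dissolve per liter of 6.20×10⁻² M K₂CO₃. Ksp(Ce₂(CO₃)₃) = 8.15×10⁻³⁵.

2.92×10⁻¹⁶ M

Ce₂(CO₃)₃(s) ⇌ 2 Ce³⁺(aq) + 3 CO₃²⁻(aq)
With CO₃²⁻ already at 6.20×10⁻² M and s small, take [CO₃²⁻] ≈ 6.20×10⁻² M and [Ce³⁺] = 2s.
Ksp = [Ce³⁺]^2[CO₃²⁻]^3 = (2s)^2(6.20×10⁻²)^3
(2s)^2 = 8.15×10⁻³⁵ / (6.20×10⁻²)^3 = 3.42×10⁻³¹
s = 2.92×10⁻¹⁶ M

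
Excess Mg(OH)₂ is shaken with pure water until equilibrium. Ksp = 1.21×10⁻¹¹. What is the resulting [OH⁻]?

Mg(OH)₂(s) ⇌ Mg²⁺(aq) + 2 OH⁻(aq)
Call the molar solubility s, so that [Mg²⁺] = s and [OH⁻] = 2s.
Ksp = [Mg²⁺][OH⁻]^2 = s · (2s)^2 = 4s^3 = 1.21×10⁻¹¹
s = 1.45×10⁻⁴ M
[OH⁻] = 2s = 2.89×10⁻⁴ M

2.89×10⁻⁴ M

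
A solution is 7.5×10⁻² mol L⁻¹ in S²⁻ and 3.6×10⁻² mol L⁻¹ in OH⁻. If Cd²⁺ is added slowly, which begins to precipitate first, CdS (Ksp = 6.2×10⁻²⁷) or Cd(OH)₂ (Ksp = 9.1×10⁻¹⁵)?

CdS

Precipitation of each salt begins when its ion product equals Ksp.
For CdS: [Cd²⁺] = (Ksp/[S²⁻]) = 8.3×10⁻²⁶ mol L⁻¹
For Cd(OH)₂: [Cd²⁺] = (Ksp/[OH⁻]^2) = 7.0×10⁻¹² mol L⁻¹
CdS requires the lower [Cd²⁺], so it precipitates first.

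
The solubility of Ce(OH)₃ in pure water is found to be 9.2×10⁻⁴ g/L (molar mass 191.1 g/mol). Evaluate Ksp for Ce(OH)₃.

Ksp = 1.5×10⁻²⁰

Molar solubility s = (9.2×10⁻⁴ g/L) / (191.1 g/mol) = 4.814×10⁻⁶ mol/L
Ce(OH)₃(s) ⇌ Ce³⁺(aq) + 3 OH⁻(aq)
Call the molar solubility s, so that [Ce³⁺] = s and [OH⁻] = 3s.
Ksp = [Ce³⁺][OH⁻]^3 = s · (3s)^3 = 27s^4
Ksp = 27 × (4.814×10⁻⁶)^4 = 1.5×10⁻²⁰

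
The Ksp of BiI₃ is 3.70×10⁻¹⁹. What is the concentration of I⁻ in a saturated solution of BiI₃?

3.25×10⁻⁵ M

BiI₃(s) ⇌ Bi³⁺(aq) + 3 I⁻(aq)
For each mole of BiI₃ that dissolves per liter, [Bi³⁺] = s and [I⁻] = 3s; let s denote this solubility.
Ksp = [Bi³⁺][I⁻]^3 = s · (3s)^3 = 27s^4 = 3.70×10⁻¹⁹
s = 1.08×10⁻⁵ mol/L
[I⁻] = 3s = 3.25×10⁻⁵ mol/L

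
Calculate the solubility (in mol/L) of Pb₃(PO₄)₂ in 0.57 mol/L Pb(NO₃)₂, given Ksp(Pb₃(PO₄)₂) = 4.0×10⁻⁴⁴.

Pb₃(PO₄)₂(s) ⇌ 3 Pb²⁺(aq) + 2 PO₄³⁻(aq)
Let s be the solubility of Pb₃(PO₄)₂ here. The common ion gives [Pb²⁺] ≈ 0.57 mol/L, and [PO₄³⁻] = 2s.
Ksp = [Pb²⁺]^3[PO₄³⁻]^2 = (0.57)^3(2s)^2
(2s)^2 = 4.0×10⁻⁴⁴ / (0.57)^3 = 2.2×10⁻⁴³
s = 2.3×10⁻²² mol/L

2.3×10⁻²² M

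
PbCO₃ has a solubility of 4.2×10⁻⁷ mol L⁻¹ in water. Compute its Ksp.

Ksp = 1.8×10⁻¹³

PbCO₃(s) ⇌ Pb²⁺(aq) + CO₃²⁻(aq)
With molar solubility s: [Pb²⁺] = s, [CO₃²⁻] = s.
Ksp = [Pb²⁺][CO₃²⁻] = s · s = s^2
Ksp = (4.2×10⁻⁷)^2 = 1.8×10⁻¹³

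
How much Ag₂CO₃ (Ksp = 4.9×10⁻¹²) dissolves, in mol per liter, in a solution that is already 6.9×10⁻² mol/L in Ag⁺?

Ag₂CO₃(s) ⇌ 2 Ag⁺(aq) + CO₃²⁻(aq)
The solution already contains Ag⁺ at 6.9×10⁻² mol/L. Let s be the molar solubility of Ag₂CO₃.
[Ag⁺] ≈ 6.9×10⁻² mol/L (common ion dominates); [CO₃²⁻] = s.
Ksp = [Ag⁺]^2[CO₃²⁻] = (6.9×10⁻²)^2s
s = 4.9×10⁻¹² / (6.9×10⁻²)^2 = 1.0×10⁻⁹
s = 1.0×10⁻⁹ mol/L

1.0×10⁻⁹ M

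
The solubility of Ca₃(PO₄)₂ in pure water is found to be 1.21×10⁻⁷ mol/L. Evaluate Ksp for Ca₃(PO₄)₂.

Ca₃(PO₄)₂(s) ⇌ 3 Ca²⁺(aq) + 2 PO₄³⁻(aq)
If s mol/L of Ca₃(PO₄)₂ dissolves, [Ca²⁺] = 3s and [PO₄³⁻] = 2s.
Ksp = [Ca²⁺]^3[PO₄³⁻]^2 = (3s)^3 · (2s)^2 = 108s^5
Ksp = 108 × (1.21×10⁻⁷)^5 = 2.80×10⁻³³

Ksp = 2.80×10⁻³³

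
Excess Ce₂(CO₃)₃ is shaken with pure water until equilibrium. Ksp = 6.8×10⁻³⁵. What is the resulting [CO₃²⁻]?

Ce₂(CO₃)₃(s) ⇌ 2 Ce³⁺(aq) + 3 CO₃²⁻(aq)
For each mole of Ce₂(CO₃)₃ that dissolves per liter, [Ce³⁺] = 2s and [CO₃²⁻] = 3s; let s denote this solubility.
Ksp = [Ce³⁺]^2[CO₃²⁻]^3 = (2s)^2 · (3s)^3 = 108s^5 = 6.8×10⁻³⁵
s = 5.8×10⁻⁸ mol L⁻¹
[CO₃²⁻] = 3s = 1.7×10⁻⁷ mol L⁻¹

1.7×10⁻⁷ M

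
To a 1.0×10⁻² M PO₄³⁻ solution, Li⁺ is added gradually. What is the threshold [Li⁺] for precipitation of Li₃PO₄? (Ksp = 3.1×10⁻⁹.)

A salt starts to precipitate once the ion product Q reaches its Ksp.
Li₃PO₄(s) ⇌ 3 Li⁺(aq) + PO₄³⁻(aq)
Ksp = [Li⁺]^3[PO₄³⁻] = [Li⁺]^3(1.0×10⁻²)
[Li⁺]^3 = 3.1×10⁻⁹ / (1.0×10⁻²) = 3.1×10⁻⁷
[Li⁺] = 6.8×10⁻³ M

6.8×10⁻³ M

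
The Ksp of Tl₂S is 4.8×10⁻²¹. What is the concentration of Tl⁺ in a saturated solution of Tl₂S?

2.1×10⁻⁷ M

Tl₂S(s) ⇌ 2 Tl⁺(aq) + S²⁻(aq)
If s mol/L of Tl₂S dissolves, [Tl⁺] = 2s and [S²⁻] = s.
Ksp = [Tl⁺]^2[S²⁻] = (2s)^2 · s = 4s^3 = 4.8×10⁻²¹
s = 1.1×10⁻⁷ M
[Tl⁺] = 2s = 2.1×10⁻⁷ M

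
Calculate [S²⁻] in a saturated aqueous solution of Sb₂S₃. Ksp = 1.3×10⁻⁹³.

3.1×10⁻¹⁹ M

Sb₂S₃(s) ⇌ 2 Sb³⁺(aq) + 3 S²⁻(aq)
For each mole of Sb₂S₃ that dissolves per liter, [Sb³⁺] = 2s and [S²⁻] = 3s; let s denote this solubility.
Ksp = [Sb³⁺]^2[S²⁻]^3 = (2s)^2 · (3s)^3 = 108s^5 = 1.3×10⁻⁹³
s = 1.0×10⁻¹⁹ mol/L
[S²⁻] = 3s = 3.1×10⁻¹⁹ mol/L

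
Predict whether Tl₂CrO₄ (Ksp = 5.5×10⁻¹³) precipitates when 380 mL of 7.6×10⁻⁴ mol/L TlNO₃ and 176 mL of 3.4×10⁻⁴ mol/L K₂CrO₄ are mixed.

Yes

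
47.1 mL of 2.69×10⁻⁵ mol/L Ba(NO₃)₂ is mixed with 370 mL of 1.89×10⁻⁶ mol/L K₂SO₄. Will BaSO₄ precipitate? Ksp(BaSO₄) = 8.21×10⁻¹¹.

Total volume after mixing = 47.1 + 370 = 417.1 mL.
[Ba²⁺] = (2.69×10⁻⁵)(47.1)/417.1 = 3.04×10⁻⁶ mol/L
[SO₄²⁻] = (1.89×10⁻⁶)(370)/417.1 = 1.68×10⁻⁶ mol/L
Q = [Ba²⁺][SO₄²⁻] = 5.09×10⁻¹²
Q = 5.09×10⁻¹² < Ksp = 8.21×10⁻¹¹, so the solution is unsaturated and no precipitate forms.

No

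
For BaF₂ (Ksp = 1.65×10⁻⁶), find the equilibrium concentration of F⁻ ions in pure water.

BaF₂(s) ⇌ Ba²⁺(aq) + 2 F⁻(aq)
Let s be the molar solubility. Then [Ba²⁺] = s and [F⁻] = 2s.
Ksp = [Ba²⁺][F⁻]^2 = s · (2s)^2 = 4s^3 = 1.65×10⁻⁶
s = 7.44×10⁻³ M
[F⁻] = 2s = 1.49×10⁻² M

1.49×10⁻² M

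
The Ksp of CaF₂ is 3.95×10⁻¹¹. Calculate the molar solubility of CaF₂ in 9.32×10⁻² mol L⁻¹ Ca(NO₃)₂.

1.03×10⁻⁵ M

CaF₂(s) ⇌ Ca²⁺(aq) + 2 F⁻(aq)
The solution already contains Ca²⁺ at 9.32×10⁻² mol L⁻¹. Let s be the molar solubility of CaF₂.
[Ca²⁺] ≈ 9.32×10⁻² mol L⁻¹ (common ion dominates); [F⁻] = 2s.
Ksp = [Ca²⁺][F⁻]^2 = (9.32×10⁻²)(2s)^2
(2s)^2 = 3.95×10⁻¹¹ / (9.32×10⁻²) = 4.24×10⁻¹⁰
s = 1.03×10⁻⁵ mol L⁻¹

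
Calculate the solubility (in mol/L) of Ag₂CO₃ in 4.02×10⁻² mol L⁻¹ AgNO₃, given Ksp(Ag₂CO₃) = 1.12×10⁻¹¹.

6.93×10⁻⁹ M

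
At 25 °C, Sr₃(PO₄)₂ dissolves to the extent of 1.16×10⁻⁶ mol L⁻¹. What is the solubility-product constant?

Ksp = 2.27×10⁻²⁸

Sr₃(PO₄)₂(s) ⇌ 3 Sr²⁺(aq) + 2 PO₄³⁻(aq)
Call the molar solubility s, so that [Sr²⁺] = 3s and [PO₄³⁻] = 2s.
Ksp = [Sr²⁺]^3[PO₄³⁻]^2 = (3s)^3 · (2s)^2 = 108s^5
Ksp = 108 × (1.16×10⁻⁶)^5 = 2.27×10⁻²⁸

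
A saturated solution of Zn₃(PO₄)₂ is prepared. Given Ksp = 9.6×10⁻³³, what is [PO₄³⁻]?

Zn₃(PO₄)₂(s) ⇌ 3 Zn²⁺(aq) + 2 PO₄³⁻(aq)
With molar solubility s: [Zn²⁺] = 3s, [PO₄³⁻] = 2s.
Ksp = [Zn²⁺]^3[PO₄³⁻]^2 = (3s)^3 · (2s)^2 = 108s^5 = 9.6×10⁻³³
s = 1.5×10⁻⁷ mol L⁻¹
[PO₄³⁻] = 2s = 3.1×10⁻⁷ mol L⁻¹

3.1×10⁻⁷ M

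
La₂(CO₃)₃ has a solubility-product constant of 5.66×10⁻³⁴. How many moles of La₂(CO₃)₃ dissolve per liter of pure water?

La₂(CO₃)₃(s) ⇌ 2 La³⁺(aq) + 3 CO₃²⁻(aq)
With molar solubility s: [La³⁺] = 2s, [CO₃²⁻] = 3s.
Ksp = [La³⁺]^2[CO₃²⁻]^3 = (2s)^2 · (3s)^3 = 108s^5
108s^5 = 5.66×10⁻³⁴  ⇒  s^5 = 5.24×10⁻³⁶
s = 8.79×10⁻⁸ M

8.79×10⁻⁸ M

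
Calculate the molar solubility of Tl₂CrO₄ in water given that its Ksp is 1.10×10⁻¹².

6.50×10⁻⁵ M

Tl₂CrO₄(s) ⇌ 2 Tl⁺(aq) + CrO₄²⁻(aq)
Let s be the molar solubility. Then [Tl⁺] = 2s and [CrO₄²⁻] = s.
Ksp = [Tl⁺]^2[CrO₄²⁻] = (2s)^2 · s = 4s^3
4s^3 = 1.10×10⁻¹²  ⇒  s^3 = 2.75×10⁻¹³
s = 6.50×10⁻⁵ M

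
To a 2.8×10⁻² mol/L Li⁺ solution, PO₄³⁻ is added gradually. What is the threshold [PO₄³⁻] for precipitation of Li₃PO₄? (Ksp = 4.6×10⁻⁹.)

2.1×10⁻⁴ M

Precipitation begins when Q = Ksp.
Li₃PO₄(s) ⇌ 3 Li⁺(aq) + PO₄³⁻(aq)
Ksp = [Li⁺]^3[PO₄³⁻] = [PO₄³⁻](2.8×10⁻²)^3
[PO₄³⁻] = 4.6×10⁻⁹ / (2.8×10⁻²)^3 = 2.1×10⁻⁴
[PO₄³⁻] = 2.1×10⁻⁴ mol/L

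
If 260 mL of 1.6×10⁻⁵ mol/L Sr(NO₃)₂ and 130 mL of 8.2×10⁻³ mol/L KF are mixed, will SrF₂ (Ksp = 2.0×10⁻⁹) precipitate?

The combined volume is 390 mL.
[Sr²⁺] = (1.6×10⁻⁵)(260)/390 = 1.1×10⁻⁵ mol/L
[F⁻] = (8.2×10⁻³)(130)/390 = 2.7×10⁻³ mol/L
Q = [Sr²⁺][F⁻]^2 = 8.0×10⁻¹¹
Q < Ksp (8.0×10⁻¹¹ vs 2.0×10⁻⁹); the solution remains unsaturated and no precipitate forms.

No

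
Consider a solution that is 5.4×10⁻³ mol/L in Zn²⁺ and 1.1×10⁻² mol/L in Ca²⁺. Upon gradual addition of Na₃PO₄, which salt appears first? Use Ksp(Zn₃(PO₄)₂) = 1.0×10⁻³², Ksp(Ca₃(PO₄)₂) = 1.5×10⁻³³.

Ca₃(PO₄)₂

The threshold for precipitation is Q = Ksp.
For Zn₃(PO₄)₂: [PO₄³⁻] = (Ksp/[Zn²⁺]^3)^(1/2) = 2.5×10⁻¹³ mol/L
For Ca₃(PO₄)₂: [PO₄³⁻] = (Ksp/[Ca²⁺]^3)^(1/2) = 3.4×10⁻¹⁴ mol/L
The smaller threshold [PO₄³⁻] is reached first, so Ca₃(PO₄)₂ precipitates first.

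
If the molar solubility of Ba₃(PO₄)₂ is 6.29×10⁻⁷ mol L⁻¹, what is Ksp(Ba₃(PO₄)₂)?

Ksp = 1.06×10⁻²⁹

Ba₃(PO₄)₂(s) ⇌ 3 Ba²⁺(aq) + 2 PO₄³⁻(aq)
For each mole of Ba₃(PO₄)₂ that dissolves per liter, [Ba²⁺] = 3s and [PO₄³⁻] = 2s; let s denote this solubility.
Ksp = [Ba²⁺]^3[PO₄³⁻]^2 = (3s)^3 · (2s)^2 = 108s^5
Ksp = 108 × (6.29×10⁻⁷)^5 = 1.06×10⁻²⁹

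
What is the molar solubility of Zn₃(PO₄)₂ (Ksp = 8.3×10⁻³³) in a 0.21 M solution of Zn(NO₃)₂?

4.7×10⁻¹⁶ M

Zn₃(PO₄)₂(s) ⇌ 3 Zn²⁺(aq) + 2 PO₄³⁻(aq)
Let s be the solubility of Zn₃(PO₄)₂ here. The common ion gives [Zn²⁺] ≈ 0.21 M, and [PO₄³⁻] = 2s.
Ksp = [Zn²⁺]^3[PO₄³⁻]^2 = (0.21)^3(2s)^2
(2s)^2 = 8.3×10⁻³³ / (0.21)^3 = 9.0×10⁻³¹
s = 4.7×10⁻¹⁶ M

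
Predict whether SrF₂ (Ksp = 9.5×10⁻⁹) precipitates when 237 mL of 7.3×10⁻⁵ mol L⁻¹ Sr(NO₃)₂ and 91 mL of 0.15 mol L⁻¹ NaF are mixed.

After mixing, V = 237 mL + 91 mL = 328 mL.
[Sr²⁺] = (7.3×10⁻⁵)(237)/328 = 5.3×10⁻⁵ mol L⁻¹
[F⁻] = (0.15)(91)/328 = 4.2×10⁻² mol L⁻¹
Q = [Sr²⁺][F⁻]^2 = 9.1×10⁻⁸
Q = 9.1×10⁻⁸ > Ksp = 9.5×10⁻⁹, so the solution is supersaturated and SrF₂ precipitates.

Yes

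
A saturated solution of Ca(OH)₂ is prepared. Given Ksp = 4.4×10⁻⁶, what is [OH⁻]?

2.1×10⁻² M

Ca(OH)₂(s) ⇌ Ca²⁺(aq) + 2 OH⁻(aq)
Let s be the molar solubility. Then [Ca²⁺] = s and [OH⁻] = 2s.
Ksp = [Ca²⁺][OH⁻]^2 = s · (2s)^2 = 4s^3 = 4.4×10⁻⁶
s = 1.0×10⁻² M
[OH⁻] = 2s = 2.1×10⁻² M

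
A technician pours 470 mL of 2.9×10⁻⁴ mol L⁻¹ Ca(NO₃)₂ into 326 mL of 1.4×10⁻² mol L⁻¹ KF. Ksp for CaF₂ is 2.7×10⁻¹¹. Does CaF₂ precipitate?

Yes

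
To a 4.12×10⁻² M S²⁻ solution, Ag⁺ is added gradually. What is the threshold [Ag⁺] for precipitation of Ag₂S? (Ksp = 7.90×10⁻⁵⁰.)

1.38×10⁻²⁴ M

Precipitation begins when Q = Ksp.
Ag₂S(s) ⇌ 2 Ag⁺(aq) + S²⁻(aq)
Ksp = [Ag⁺]^2[S²⁻] = [Ag⁺]^2(4.12×10⁻²)
[Ag⁺]^2 = 7.90×10⁻⁵⁰ / (4.12×10⁻²) = 1.92×10⁻⁴⁸
[Ag⁺] = 1.38×10⁻²⁴ M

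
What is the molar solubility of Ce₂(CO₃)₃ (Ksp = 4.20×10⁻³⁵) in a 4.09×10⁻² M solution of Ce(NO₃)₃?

Ce₂(CO₃)₃(s) ⇌ 2 Ce³⁺(aq) + 3 CO₃²⁻(aq)
Ce³⁺ is already present at 4.09×10⁻² M. If s mol/L of Ce₂(CO₃)₃ dissolves, [CO₃²⁻] = 3s while [Ce³⁺] ≈ 4.09×10⁻² M.
Ksp = [Ce³⁺]^2[CO₃²⁻]^3 = (4.09×10⁻²)^2(3s)^3
(3s)^3 = 4.20×10⁻³⁵ / (4.09×10⁻²)^2 = 2.51×10⁻³²
s = 9.76×10⁻¹² M

9.76×10⁻¹² M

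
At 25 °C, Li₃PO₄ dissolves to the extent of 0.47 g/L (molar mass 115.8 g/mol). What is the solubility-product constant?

Ksp = 7.3×10⁻⁹

Convert to molarity: s = 0.47 / 115.8 = 4.059×10⁻³ mol/L
Li₃PO₄(s) ⇌ 3 Li⁺(aq) + PO₄³⁻(aq)
Let s be the molar solubility. Then [Li⁺] = 3s and [PO₄³⁻] = s.
Ksp = [Li⁺]^3[PO₄³⁻] = (3s)^3 · s = 27s^4
Ksp = 27 × (4.059×10⁻³)^4 = 7.3×10⁻⁹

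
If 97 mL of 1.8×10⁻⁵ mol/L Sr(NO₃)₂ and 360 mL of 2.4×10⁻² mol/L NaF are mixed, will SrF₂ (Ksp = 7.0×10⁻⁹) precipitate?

Total volume after mixing = 97 + 360 = 457 mL.
[Sr²⁺] = (1.8×10⁻⁵)(97)/457 = 3.8×10⁻⁶ mol/L
[F⁻] = (2.4×10⁻²)(360)/457 = 1.9×10⁻² mol/L
Q = [Sr²⁺][F⁻]^2 = 1.4×10⁻⁹
Q < Ksp (1.4×10⁻⁹ vs 7.0×10⁻⁹); the solution remains unsaturated and no precipitate forms.

No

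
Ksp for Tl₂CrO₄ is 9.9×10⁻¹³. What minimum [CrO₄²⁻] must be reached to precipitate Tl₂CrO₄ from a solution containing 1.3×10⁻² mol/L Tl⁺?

Precipitation begins when Q = Ksp.
Tl₂CrO₄(s) ⇌ 2 Tl⁺(aq) + CrO₄²⁻(aq)
Ksp = [Tl⁺]^2[CrO₄²⁻] = [CrO₄²⁻](1.3×10⁻²)^2
[CrO₄²⁻] = 9.9×10⁻¹³ / (1.3×10⁻²)^2 = 5.9×10⁻⁹
[CrO₄²⁻] = 5.9×10⁻⁹ mol/L

5.9×10⁻⁹ M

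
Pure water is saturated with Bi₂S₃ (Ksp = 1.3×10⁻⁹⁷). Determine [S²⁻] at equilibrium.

Bi₂S₃(s) ⇌ 2 Bi³⁺(aq) + 3 S²⁻(aq)
Call the molar solubility s, so that [Bi³⁺] = 2s and [S²⁻] = 3s.
Ksp = [Bi³⁺]^2[S²⁻]^3 = (2s)^2 · (3s)^3 = 108s^5 = 1.3×10⁻⁹⁷
s = 1.6×10⁻²⁰ mol/L
[S²⁻] = 3s = 4.9×10⁻²⁰ mol/L

4.9×10⁻²⁰ M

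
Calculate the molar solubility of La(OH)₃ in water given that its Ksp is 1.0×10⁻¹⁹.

7.8×10⁻⁶ M

La(OH)₃(s) ⇌ La³⁺(aq) + 3 OH⁻(aq)
With molar solubility s: [La³⁺] = s, [OH⁻] = 3s.
Ksp = [La³⁺][OH⁻]^3 = s · (3s)^3 = 27s^4
27s^4 = 1.0×10⁻¹⁹  ⇒  s^4 = 3.7×10⁻²¹
s = 7.8×10⁻⁶ mol/L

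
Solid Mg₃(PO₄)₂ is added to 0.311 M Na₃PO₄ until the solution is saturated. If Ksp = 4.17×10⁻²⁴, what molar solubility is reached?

Mg₃(PO₄)₂(s) ⇌ 3 Mg²⁺(aq) + 2 PO₄³⁻(aq)
The solution already contains PO₄³⁻ at 0.311 M. Let s be the molar solubility of Mg₃(PO₄)₂.
[PO₄³⁻] ≈ 0.311 M (common ion dominates); [Mg²⁺] = 3s.
Ksp = [Mg²⁺]^3[PO₄³⁻]^2 = (3s)^3(0.311)^2
(3s)^3 = 4.17×10⁻²⁴ / (0.311)^2 = 4.31×10⁻²³
s = 1.17×10⁻⁸ M

1.17×10⁻⁸ M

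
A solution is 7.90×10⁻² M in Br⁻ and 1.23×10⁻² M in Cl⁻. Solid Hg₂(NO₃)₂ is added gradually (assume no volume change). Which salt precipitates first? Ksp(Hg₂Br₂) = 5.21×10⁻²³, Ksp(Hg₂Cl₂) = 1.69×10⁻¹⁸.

Precipitation begins when Q = Ksp.
For Hg₂Br₂: [Hg₂²⁺] = (Ksp/[Br⁻]^2) = 8.35×10⁻²¹ M
For Hg₂Cl₂: [Hg₂²⁺] = (Ksp/[Cl⁻]^2) = 1.12×10⁻¹⁴ M
The smaller threshold [Hg₂²⁺] is reached first, so Hg₂Br₂ precipitates first.

Hg₂Br₂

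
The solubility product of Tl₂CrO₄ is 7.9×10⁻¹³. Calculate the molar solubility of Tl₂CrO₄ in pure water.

Tl₂CrO₄(s) ⇌ 2 Tl⁺(aq) + CrO₄²⁻(aq)
For each mole of Tl₂CrO₄ that dissolves per liter, [Tl⁺] = 2s and [CrO₄²⁻] = s; let s denote this solubility.
Ksp = [Tl⁺]^2[CrO₄²⁻] = (2s)^2 · s = 4s^3
4s^3 = 7.9×10⁻¹³  ⇒  s^3 = 2.0×10⁻¹³
s = 5.8×10⁻⁵ mol L⁻¹

5.8×10⁻⁵ M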